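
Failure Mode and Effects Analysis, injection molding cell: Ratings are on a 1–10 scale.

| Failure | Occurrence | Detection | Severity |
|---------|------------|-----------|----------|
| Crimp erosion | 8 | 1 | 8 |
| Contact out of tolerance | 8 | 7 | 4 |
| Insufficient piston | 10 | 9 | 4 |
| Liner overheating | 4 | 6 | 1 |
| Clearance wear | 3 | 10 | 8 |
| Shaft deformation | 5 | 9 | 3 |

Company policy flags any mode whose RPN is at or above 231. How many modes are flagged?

2

RPN = Severity × Occurrence × Detection:
  Crimp erosion: 8 × 8 × 1 = 64
  Contact out of tolerance: 4 × 8 × 7 = 224
  Insufficient piston: 4 × 10 × 9 = 360
  Liner overheating: 1 × 4 × 6 = 24
  Clearance wear: 8 × 3 × 10 = 240
  Shaft deformation: 3 × 5 × 9 = 135
Modes with RPN ≥ 231: Insufficient piston (360), Clearance wear (240) → 2.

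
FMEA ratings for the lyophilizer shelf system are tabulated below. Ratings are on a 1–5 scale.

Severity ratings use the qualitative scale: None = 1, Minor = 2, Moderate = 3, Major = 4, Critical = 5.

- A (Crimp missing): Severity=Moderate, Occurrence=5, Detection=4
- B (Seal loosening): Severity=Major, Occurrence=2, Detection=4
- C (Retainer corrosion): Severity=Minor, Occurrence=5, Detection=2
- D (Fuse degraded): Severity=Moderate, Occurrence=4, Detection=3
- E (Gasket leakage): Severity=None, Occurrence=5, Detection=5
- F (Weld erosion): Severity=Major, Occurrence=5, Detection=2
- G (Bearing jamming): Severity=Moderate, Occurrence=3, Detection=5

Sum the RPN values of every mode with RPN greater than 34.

RPN = Severity × Occurrence × Detection:
  A: 3 × 5 × 4 = 60
  B: 4 × 2 × 4 = 32
  C: 2 × 5 × 2 = 20
  D: 3 × 4 × 3 = 36
  E: 1 × 5 × 5 = 25
  F: 4 × 5 × 2 = 40
  G: 3 × 3 × 5 = 45
RPN > 34: A (60), D (36), F (40), G (45).
Sum: 60 + 36 + 40 + 45 = 181.

181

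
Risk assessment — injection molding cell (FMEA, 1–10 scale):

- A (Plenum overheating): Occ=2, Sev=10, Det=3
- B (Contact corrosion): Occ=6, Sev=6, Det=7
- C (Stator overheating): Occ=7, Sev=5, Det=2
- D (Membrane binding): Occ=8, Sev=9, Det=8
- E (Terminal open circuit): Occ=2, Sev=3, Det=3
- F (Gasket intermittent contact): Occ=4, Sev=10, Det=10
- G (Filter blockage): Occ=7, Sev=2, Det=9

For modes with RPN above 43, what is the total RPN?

1484

RPN = Severity × Occurrence × Detection:
  A: 10 × 2 × 3 = 60
  B: 6 × 6 × 7 = 252
  C: 5 × 7 × 2 = 70
  D: 9 × 8 × 8 = 576
  E: 3 × 2 × 3 = 18
  F: 10 × 4 × 10 = 400
  G: 2 × 7 × 9 = 126
RPN > 43: A (60), B (252), C (70), D (576), F (400), G (126).
Sum: 60 + 252 + 70 + 576 + 400 + 126 = 1484.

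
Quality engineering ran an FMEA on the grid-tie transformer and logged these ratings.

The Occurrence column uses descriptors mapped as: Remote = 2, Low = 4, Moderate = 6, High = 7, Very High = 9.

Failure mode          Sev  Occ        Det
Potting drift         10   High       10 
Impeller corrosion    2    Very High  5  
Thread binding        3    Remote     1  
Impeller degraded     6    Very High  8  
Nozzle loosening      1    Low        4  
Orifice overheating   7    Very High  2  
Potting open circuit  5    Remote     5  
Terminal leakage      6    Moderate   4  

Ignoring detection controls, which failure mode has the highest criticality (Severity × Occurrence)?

Criticality = Severity × Occurrence:
  Potting drift: 10 × 7 = 70
  Impeller corrosion: 2 × 9 = 18
  Thread binding: 3 × 2 = 6
  Impeller degraded: 6 × 9 = 54
  Nozzle loosening: 1 × 4 = 4
  Orifice overheating: 7 × 9 = 63
  Potting open circuit: 5 × 2 = 10
  Terminal leakage: 6 × 6 = 36
Highest criticality is 70 → Potting drift.

Potting drift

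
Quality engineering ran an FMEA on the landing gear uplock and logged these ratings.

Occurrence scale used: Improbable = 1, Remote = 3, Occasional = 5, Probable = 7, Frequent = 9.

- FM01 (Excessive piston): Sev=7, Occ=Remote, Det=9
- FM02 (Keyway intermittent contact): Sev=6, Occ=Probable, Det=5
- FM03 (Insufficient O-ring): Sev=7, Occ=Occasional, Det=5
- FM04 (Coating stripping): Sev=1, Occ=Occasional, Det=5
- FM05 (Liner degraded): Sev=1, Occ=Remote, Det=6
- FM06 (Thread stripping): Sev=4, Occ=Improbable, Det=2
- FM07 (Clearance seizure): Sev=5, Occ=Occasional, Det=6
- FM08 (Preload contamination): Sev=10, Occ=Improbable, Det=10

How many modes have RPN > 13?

RPN = Severity × Occurrence × Detection:
  FM01: 7 × 3 × 9 = 189
  FM02: 6 × 7 × 5 = 210
  FM03: 7 × 5 × 5 = 175
  FM04: 1 × 5 × 5 = 25
  FM05: 1 × 3 × 6 = 18
  FM06: 4 × 1 × 2 = 8
  FM07: 5 × 5 × 6 = 150
  FM08: 10 × 1 × 10 = 100
Modes with RPN > 13: FM01 (189), FM02 (210), FM03 (175), FM04 (25), FM05 (18), FM07 (150), FM08 (100) → 7.

7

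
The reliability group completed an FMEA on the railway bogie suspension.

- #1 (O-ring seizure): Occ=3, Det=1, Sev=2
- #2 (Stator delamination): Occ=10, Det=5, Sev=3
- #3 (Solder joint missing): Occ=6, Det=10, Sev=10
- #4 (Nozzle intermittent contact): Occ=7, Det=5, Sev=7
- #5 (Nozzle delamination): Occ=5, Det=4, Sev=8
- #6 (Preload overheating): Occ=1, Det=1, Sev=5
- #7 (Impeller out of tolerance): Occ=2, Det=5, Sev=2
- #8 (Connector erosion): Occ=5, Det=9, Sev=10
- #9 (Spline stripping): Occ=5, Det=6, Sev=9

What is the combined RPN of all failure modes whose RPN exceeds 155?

1725

RPN = Severity × Occurrence × Detection:
  #1: 2 × 3 × 1 = 6
  #2: 3 × 10 × 5 = 150
  #3: 10 × 6 × 10 = 600
  #4: 7 × 7 × 5 = 245
  #5: 8 × 5 × 4 = 160
  #6: 5 × 1 × 1 = 5
  #7: 2 × 2 × 5 = 20
  #8: 10 × 5 × 9 = 450
  #9: 9 × 5 × 6 = 270
RPN > 155: #3 (600), #4 (245), #5 (160), #8 (450), #9 (270).
Sum: 600 + 245 + 160 + 450 + 270 = 1725.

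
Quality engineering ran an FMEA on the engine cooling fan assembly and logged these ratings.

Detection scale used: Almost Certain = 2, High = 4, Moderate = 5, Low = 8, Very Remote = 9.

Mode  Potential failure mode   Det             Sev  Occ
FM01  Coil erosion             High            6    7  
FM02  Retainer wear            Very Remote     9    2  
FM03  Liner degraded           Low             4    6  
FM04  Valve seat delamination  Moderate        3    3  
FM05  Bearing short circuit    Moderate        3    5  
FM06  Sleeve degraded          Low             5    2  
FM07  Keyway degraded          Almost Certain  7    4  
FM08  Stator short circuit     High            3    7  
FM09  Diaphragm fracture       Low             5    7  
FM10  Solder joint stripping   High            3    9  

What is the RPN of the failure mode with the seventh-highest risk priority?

80

RPN = Severity × Occurrence × Detection:
  FM01: 6 × 7 × 4 = 168
  FM02: 9 × 2 × 9 = 162
  FM03: 4 × 6 × 8 = 192
  FM04: 3 × 3 × 5 = 45
  FM05: 3 × 5 × 5 = 75
  FM06: 5 × 2 × 8 = 80
  FM07: 7 × 4 × 2 = 56
  FM08: 3 × 7 × 4 = 84
  FM09: 5 × 7 × 8 = 280
  FM10: 3 × 9 × 4 = 108
Sorted descending: 280, 192, 168, 162, 108, 84, 80, 75, 56, 45.
The seventh-highest RPN is 80 (FM06).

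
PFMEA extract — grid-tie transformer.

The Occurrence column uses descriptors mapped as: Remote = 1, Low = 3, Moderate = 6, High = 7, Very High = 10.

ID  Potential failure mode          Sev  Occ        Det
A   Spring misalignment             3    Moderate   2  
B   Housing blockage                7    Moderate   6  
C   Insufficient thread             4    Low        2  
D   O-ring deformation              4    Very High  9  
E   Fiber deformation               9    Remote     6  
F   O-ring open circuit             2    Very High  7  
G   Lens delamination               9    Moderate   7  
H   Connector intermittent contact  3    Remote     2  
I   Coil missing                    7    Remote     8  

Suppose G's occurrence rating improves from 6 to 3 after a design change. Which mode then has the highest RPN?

RPN = Severity × Occurrence × Detection:
  A: 3 × 6 × 2 = 36
  B: 7 × 6 × 6 = 252
  C: 4 × 3 × 2 = 24
  D: 4 × 10 × 9 = 360
  E: 9 × 1 × 6 = 54
  F: 2 × 10 × 7 = 140
  G: 9 × 6 × 7 = 378
  H: 3 × 1 × 2 = 6
  I: 7 × 1 × 8 = 56
After action: G → 9 × 3 × 7 = 189.
Revised RPNs: D=360, B=252, G=189, F=140, I=56, E=54, A=36, C=24, H=6.
Highest is now D (360).

D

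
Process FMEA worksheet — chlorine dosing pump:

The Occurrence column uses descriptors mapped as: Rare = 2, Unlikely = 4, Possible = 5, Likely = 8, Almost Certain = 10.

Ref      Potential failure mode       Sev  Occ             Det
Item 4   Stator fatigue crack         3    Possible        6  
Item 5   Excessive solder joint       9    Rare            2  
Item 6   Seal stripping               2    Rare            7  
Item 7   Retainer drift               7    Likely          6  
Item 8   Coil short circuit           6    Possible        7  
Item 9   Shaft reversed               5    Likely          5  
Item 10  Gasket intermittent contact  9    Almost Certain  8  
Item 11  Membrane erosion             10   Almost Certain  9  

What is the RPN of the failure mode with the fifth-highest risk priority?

200

RPN = Severity × Occurrence × Detection:
  Item 4: 3 × 5 × 6 = 90
  Item 5: 9 × 2 × 2 = 36
  Item 6: 2 × 2 × 7 = 28
  Item 7: 7 × 8 × 6 = 336
  Item 8: 6 × 5 × 7 = 210
  Item 9: 5 × 8 × 5 = 200
  Item 10: 9 × 10 × 8 = 720
  Item 11: 10 × 10 × 9 = 900
Sorted descending: 900, 720, 336, 210, 200, 90, 36, 28.
The fifth-highest RPN is 200 (Item 9).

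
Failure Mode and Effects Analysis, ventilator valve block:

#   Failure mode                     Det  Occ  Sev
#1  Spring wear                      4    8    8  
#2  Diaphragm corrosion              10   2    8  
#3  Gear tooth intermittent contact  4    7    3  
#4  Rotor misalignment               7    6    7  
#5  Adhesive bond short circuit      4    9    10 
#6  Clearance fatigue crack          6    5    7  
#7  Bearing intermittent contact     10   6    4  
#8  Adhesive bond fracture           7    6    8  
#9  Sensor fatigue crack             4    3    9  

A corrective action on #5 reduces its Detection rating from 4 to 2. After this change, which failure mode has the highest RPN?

RPN = Severity × Occurrence × Detection:
  #1: 8 × 8 × 4 = 256
  #2: 8 × 2 × 10 = 160
  #3: 3 × 7 × 4 = 84
  #4: 7 × 6 × 7 = 294
  #5: 10 × 9 × 4 = 360
  #6: 7 × 5 × 6 = 210
  #7: 4 × 6 × 10 = 240
  #8: 8 × 6 × 7 = 336
  #9: 9 × 3 × 4 = 108
After action: #5 → 10 × 9 × 2 = 180.
Revised RPNs: #8=336, #4=294, #1=256, #7=240, #6=210, #5=180, #2=160, #9=108, #3=84.
Highest is now #8 (336).

#8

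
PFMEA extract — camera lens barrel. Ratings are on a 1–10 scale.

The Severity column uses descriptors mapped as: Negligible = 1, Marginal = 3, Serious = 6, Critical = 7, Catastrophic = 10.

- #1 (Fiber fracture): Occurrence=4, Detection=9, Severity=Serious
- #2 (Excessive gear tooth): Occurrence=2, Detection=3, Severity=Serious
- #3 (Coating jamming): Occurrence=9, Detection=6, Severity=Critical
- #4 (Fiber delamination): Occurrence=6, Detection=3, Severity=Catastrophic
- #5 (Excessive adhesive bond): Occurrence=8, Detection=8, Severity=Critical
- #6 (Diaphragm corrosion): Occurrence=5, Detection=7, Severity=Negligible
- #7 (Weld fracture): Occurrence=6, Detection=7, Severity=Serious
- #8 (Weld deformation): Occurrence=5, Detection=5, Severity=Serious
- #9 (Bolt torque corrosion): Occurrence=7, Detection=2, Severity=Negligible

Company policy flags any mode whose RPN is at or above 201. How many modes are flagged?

RPN = Severity × Occurrence × Detection:
  #1: 6 × 4 × 9 = 216
  #2: 6 × 2 × 3 = 36
  #3: 7 × 9 × 6 = 378
  #4: 10 × 6 × 3 = 180
  #5: 7 × 8 × 8 = 448
  #6: 1 × 5 × 7 = 35
  #7: 6 × 6 × 7 = 252
  #8: 6 × 5 × 5 = 150
  #9: 1 × 7 × 2 = 14
Modes with RPN ≥ 201: #1 (216), #3 (378), #5 (448), #7 (252) → 4.

4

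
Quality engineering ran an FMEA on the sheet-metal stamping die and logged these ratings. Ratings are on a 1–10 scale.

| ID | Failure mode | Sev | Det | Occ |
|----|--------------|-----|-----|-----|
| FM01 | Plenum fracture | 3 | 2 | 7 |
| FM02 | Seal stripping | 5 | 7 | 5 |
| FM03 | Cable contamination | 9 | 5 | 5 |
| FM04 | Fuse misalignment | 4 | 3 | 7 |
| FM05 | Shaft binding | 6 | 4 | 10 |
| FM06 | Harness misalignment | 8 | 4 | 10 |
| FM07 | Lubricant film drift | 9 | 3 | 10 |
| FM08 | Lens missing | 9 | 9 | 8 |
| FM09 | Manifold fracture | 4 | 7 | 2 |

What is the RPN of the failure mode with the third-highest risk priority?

270

RPN = Severity × Occurrence × Detection:
  FM01: 3 × 7 × 2 = 42
  FM02: 5 × 5 × 7 = 175
  FM03: 9 × 5 × 5 = 225
  FM04: 4 × 7 × 3 = 84
  FM05: 6 × 10 × 4 = 240
  FM06: 8 × 10 × 4 = 320
  FM07: 9 × 10 × 3 = 270
  FM08: 9 × 8 × 9 = 648
  FM09: 4 × 2 × 7 = 56
Sorted descending: 648, 320, 270, 240, 225, 175, 84, 56, 42.
The third-highest RPN is 270 (FM07).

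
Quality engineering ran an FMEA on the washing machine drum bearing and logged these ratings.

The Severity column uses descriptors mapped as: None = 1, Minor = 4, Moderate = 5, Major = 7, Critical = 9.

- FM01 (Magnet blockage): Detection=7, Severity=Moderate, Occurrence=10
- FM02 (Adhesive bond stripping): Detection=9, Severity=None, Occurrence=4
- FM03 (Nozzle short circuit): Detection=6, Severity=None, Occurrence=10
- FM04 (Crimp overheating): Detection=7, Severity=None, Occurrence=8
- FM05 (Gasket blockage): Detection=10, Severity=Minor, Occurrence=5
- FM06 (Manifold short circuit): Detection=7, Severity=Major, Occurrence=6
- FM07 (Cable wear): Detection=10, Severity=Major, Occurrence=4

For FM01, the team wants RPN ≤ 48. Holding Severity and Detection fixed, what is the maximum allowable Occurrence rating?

1

FM01: S=5, O=10, D=7 → current RPN = 350.
Fixed product = 35. Need 35 × O ≤ 48, so O ≤ 48/35 = 1.37.
Maximum integer Occurrence rating = 1 (gives RPN 35; O=2 would give 70 > 48).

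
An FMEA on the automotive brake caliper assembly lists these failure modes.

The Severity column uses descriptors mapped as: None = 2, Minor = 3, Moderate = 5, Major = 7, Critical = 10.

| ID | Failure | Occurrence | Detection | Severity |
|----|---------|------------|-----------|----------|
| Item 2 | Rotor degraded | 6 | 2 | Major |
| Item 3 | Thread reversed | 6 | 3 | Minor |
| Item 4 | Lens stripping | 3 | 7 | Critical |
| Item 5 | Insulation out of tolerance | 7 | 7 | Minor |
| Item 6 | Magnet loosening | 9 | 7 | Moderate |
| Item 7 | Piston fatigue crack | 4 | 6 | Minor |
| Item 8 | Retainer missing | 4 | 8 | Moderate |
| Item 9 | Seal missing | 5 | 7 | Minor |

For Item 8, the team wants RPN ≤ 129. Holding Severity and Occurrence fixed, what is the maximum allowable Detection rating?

Item 8: S=5, O=4, D=8 → current RPN = 160.
Fixed product = 20. Need 20 × D ≤ 129, so D ≤ 129/20 = 6.45.
Maximum integer Detection rating = 6 (gives RPN 120; D=7 would give 140 > 129).

6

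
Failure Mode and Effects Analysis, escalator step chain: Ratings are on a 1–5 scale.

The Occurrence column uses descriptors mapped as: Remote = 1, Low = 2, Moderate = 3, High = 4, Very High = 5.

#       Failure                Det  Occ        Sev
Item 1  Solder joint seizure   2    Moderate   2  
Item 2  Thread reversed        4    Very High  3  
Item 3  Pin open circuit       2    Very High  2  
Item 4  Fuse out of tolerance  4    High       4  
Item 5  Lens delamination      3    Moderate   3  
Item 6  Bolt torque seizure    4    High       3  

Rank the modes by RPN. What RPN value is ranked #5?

RPN = Severity × Occurrence × Detection:
  Item 1: 2 × 3 × 2 = 12
  Item 2: 3 × 5 × 4 = 60
  Item 3: 2 × 5 × 2 = 20
  Item 4: 4 × 4 × 4 = 64
  Item 5: 3 × 3 × 3 = 27
  Item 6: 3 × 4 × 4 = 48
Sorted descending: 64, 60, 48, 27, 20, 12.
The fifth-highest RPN is 20 (Item 3).

20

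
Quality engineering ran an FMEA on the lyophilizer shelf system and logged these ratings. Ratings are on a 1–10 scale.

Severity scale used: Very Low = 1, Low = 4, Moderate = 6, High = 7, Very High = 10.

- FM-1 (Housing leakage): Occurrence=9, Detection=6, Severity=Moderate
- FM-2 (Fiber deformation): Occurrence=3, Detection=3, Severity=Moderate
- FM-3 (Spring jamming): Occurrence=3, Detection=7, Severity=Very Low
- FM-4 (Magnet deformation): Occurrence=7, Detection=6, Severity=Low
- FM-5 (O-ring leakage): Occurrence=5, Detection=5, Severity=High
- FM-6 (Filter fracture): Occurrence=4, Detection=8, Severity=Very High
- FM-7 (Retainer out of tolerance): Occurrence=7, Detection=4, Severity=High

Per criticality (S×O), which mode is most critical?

Criticality = Severity × Occurrence:
  FM-1: 6 × 9 = 54
  FM-2: 6 × 3 = 18
  FM-3: 1 × 3 = 3
  FM-4: 4 × 7 = 28
  FM-5: 7 × 5 = 35
  FM-6: 10 × 4 = 40
  FM-7: 7 × 7 = 49
Highest criticality is 54 → FM-1.

FM-1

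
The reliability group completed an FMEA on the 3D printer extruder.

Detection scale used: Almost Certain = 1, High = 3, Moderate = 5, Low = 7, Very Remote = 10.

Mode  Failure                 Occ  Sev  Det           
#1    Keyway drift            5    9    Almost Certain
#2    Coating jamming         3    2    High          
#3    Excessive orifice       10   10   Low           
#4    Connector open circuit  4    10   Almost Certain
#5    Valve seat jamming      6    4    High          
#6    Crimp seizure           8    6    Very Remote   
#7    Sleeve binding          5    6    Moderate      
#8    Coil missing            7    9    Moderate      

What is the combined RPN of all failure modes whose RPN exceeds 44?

RPN = Severity × Occurrence × Detection:
  #1: 9 × 5 × 1 = 45
  #2: 2 × 3 × 3 = 18
  #3: 10 × 10 × 7 = 700
  #4: 10 × 4 × 1 = 40
  #5: 4 × 6 × 3 = 72
  #6: 6 × 8 × 10 = 480
  #7: 6 × 5 × 5 = 150
  #8: 9 × 7 × 5 = 315
RPN > 44: #1 (45), #3 (700), #5 (72), #6 (480), #7 (150), #8 (315).
Sum: 45 + 700 + 72 + 480 + 150 + 315 = 1762.

1762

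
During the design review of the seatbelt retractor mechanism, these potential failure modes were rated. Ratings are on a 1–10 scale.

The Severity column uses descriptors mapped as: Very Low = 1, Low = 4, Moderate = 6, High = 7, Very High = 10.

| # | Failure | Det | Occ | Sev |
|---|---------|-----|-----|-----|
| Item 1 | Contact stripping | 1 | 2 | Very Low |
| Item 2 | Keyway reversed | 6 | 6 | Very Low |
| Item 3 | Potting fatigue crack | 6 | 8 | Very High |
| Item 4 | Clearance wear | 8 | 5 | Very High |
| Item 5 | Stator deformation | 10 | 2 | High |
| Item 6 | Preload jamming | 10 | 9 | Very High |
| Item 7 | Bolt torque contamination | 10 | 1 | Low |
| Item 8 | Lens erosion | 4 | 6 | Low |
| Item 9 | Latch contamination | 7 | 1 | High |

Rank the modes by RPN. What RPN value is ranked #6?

49

RPN = Severity × Occurrence × Detection:
  Item 1: 1 × 2 × 1 = 2
  Item 2: 1 × 6 × 6 = 36
  Item 3: 10 × 8 × 6 = 480
  Item 4: 10 × 5 × 8 = 400
  Item 5: 7 × 2 × 10 = 140
  Item 6: 10 × 9 × 10 = 900
  Item 7: 4 × 1 × 10 = 40
  Item 8: 4 × 6 × 4 = 96
  Item 9: 7 × 1 × 7 = 49
Sorted descending: 900, 480, 400, 140, 96, 49, 40, 36, 2.
The sixth-highest RPN is 49 (Item 9).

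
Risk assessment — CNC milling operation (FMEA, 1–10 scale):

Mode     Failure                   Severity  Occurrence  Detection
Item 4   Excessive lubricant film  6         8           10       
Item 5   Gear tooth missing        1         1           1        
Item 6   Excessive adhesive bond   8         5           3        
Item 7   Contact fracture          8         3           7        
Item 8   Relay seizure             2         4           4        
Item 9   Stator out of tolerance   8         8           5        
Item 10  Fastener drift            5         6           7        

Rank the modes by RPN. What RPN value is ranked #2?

RPN = Severity × Occurrence × Detection:
  Item 4: 6 × 8 × 10 = 480
  Item 5: 1 × 1 × 1 = 1
  Item 6: 8 × 5 × 3 = 120
  Item 7: 8 × 3 × 7 = 168
  Item 8: 2 × 4 × 4 = 32
  Item 9: 8 × 8 × 5 = 320
  Item 10: 5 × 6 × 7 = 210
Sorted descending: 480, 320, 210, 168, 120, 32, 1.
The second-highest RPN is 320 (Item 9).

320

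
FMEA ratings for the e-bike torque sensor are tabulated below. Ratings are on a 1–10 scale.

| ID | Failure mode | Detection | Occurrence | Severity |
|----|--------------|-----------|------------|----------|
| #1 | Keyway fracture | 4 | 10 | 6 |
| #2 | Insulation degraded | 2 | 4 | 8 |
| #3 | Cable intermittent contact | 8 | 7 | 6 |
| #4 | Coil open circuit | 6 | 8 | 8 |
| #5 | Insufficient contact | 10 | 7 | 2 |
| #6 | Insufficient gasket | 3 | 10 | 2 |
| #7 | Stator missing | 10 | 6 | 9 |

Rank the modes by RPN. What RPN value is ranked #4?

240

RPN = Severity × Occurrence × Detection:
  #1: 6 × 10 × 4 = 240
  #2: 8 × 4 × 2 = 64
  #3: 6 × 7 × 8 = 336
  #4: 8 × 8 × 6 = 384
  #5: 2 × 7 × 10 = 140
  #6: 2 × 10 × 3 = 60
  #7: 9 × 6 × 10 = 540
Sorted descending: 540, 384, 336, 240, 140, 64, 60.
The fourth-highest RPN is 240 (#1).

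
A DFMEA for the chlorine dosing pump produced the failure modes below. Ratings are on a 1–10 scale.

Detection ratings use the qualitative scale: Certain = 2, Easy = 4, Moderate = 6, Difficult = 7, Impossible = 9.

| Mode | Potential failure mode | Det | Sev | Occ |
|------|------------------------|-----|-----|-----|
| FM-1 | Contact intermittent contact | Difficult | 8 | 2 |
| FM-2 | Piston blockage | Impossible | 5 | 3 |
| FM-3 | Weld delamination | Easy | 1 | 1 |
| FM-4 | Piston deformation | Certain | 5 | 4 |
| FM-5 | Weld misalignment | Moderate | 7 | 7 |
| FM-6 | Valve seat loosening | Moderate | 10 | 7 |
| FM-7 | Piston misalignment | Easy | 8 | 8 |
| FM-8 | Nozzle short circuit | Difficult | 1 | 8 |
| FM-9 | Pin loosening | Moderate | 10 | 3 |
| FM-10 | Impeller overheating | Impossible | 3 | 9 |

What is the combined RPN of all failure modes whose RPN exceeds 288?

RPN = Severity × Occurrence × Detection:
  FM-1: 8 × 2 × 7 = 112
  FM-2: 5 × 3 × 9 = 135
  FM-3: 1 × 1 × 4 = 4
  FM-4: 5 × 4 × 2 = 40
  FM-5: 7 × 7 × 6 = 294
  FM-6: 10 × 7 × 6 = 420
  FM-7: 8 × 8 × 4 = 256
  FM-8: 1 × 8 × 7 = 56
  FM-9: 10 × 3 × 6 = 180
  FM-10: 3 × 9 × 9 = 243
RPN > 288: FM-5 (294), FM-6 (420).
Sum: 294 + 420 = 714.

714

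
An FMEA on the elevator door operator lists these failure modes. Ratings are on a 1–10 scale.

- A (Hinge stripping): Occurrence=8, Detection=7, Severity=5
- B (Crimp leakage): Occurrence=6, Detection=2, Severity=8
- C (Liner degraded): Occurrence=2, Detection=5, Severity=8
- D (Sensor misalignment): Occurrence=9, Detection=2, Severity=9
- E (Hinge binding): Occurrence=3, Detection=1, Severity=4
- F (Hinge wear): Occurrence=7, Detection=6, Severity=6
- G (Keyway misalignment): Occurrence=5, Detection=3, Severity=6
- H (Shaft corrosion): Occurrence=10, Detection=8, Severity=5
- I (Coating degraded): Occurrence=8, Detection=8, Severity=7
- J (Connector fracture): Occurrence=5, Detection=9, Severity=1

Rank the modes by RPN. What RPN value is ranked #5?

RPN = Severity × Occurrence × Detection:
  A: 5 × 8 × 7 = 280
  B: 8 × 6 × 2 = 96
  C: 8 × 2 × 5 = 80
  D: 9 × 9 × 2 = 162
  E: 4 × 3 × 1 = 12
  F: 6 × 7 × 6 = 252
  G: 6 × 5 × 3 = 90
  H: 5 × 10 × 8 = 400
  I: 7 × 8 × 8 = 448
  J: 1 × 5 × 9 = 45
Sorted descending: 448, 400, 280, 252, 162, 96, 90, 80, 45, 12.
The fifth-highest RPN is 162 (D).

162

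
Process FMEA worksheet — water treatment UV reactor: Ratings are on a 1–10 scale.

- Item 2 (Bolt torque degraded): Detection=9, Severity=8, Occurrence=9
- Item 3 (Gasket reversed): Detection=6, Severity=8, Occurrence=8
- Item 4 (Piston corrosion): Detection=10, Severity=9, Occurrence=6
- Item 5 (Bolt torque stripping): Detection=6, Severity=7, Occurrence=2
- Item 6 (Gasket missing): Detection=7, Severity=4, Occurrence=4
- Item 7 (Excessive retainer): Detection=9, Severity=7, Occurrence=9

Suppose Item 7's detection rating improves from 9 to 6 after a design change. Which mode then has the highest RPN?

RPN = Severity × Occurrence × Detection:
  Item 2: 8 × 9 × 9 = 648
  Item 3: 8 × 8 × 6 = 384
  Item 4: 9 × 6 × 10 = 540
  Item 5: 7 × 2 × 6 = 84
  Item 6: 4 × 4 × 7 = 112
  Item 7: 7 × 9 × 9 = 567
After action: Item 7 → 7 × 9 × 6 = 378.
Revised RPNs: Item 2=648, Item 4=540, Item 3=384, Item 7=378, Item 6=112, Item 5=84.
Highest is now Item 2 (648).

Item 2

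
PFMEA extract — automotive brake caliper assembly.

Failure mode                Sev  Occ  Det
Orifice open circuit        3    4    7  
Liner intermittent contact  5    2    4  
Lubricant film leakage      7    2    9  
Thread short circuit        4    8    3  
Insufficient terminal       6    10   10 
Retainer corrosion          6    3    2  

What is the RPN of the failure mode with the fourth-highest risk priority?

84

RPN = Severity × Occurrence × Detection:
  Orifice open circuit: 3 × 4 × 7 = 84
  Liner intermittent contact: 5 × 2 × 4 = 40
  Lubricant film leakage: 7 × 2 × 9 = 126
  Thread short circuit: 4 × 8 × 3 = 96
  Insufficient terminal: 6 × 10 × 10 = 600
  Retainer corrosion: 6 × 3 × 2 = 36
Sorted descending: 600, 126, 96, 84, 40, 36.
The fourth-highest RPN is 84 (Orifice open circuit).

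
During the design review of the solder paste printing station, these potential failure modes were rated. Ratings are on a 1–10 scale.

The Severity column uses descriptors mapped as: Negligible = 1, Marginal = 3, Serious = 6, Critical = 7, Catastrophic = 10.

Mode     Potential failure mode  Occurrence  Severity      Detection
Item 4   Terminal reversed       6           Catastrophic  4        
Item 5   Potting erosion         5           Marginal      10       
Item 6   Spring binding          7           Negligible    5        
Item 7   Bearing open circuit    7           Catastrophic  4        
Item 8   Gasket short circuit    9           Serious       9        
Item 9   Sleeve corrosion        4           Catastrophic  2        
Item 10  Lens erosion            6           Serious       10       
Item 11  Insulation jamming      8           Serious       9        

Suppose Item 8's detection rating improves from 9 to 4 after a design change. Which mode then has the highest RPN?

Item 11

RPN = Severity × Occurrence × Detection:
  Item 4: 10 × 6 × 4 = 240
  Item 5: 3 × 5 × 10 = 150
  Item 6: 1 × 7 × 5 = 35
  Item 7: 10 × 7 × 4 = 280
  Item 8: 6 × 9 × 9 = 486
  Item 9: 10 × 4 × 2 = 80
  Item 10: 6 × 6 × 10 = 360
  Item 11: 6 × 8 × 9 = 432
After action: Item 8 → 6 × 9 × 4 = 216.
Revised RPNs: Item 11=432, Item 10=360, Item 7=280, Item 4=240, Item 8=216, Item 5=150, Item 9=80, Item 6=35.
Highest is now Item 11 (432).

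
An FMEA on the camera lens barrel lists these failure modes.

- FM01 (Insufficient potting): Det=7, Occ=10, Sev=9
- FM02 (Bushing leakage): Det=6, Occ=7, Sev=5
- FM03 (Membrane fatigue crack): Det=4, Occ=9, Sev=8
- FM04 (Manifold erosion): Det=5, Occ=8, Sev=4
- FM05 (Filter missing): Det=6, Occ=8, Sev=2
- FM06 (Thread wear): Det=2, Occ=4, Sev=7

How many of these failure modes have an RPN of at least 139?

RPN = Severity × Occurrence × Detection:
  FM01: 9 × 10 × 7 = 630
  FM02: 5 × 7 × 6 = 210
  FM03: 8 × 9 × 4 = 288
  FM04: 4 × 8 × 5 = 160
  FM05: 2 × 8 × 6 = 96
  FM06: 7 × 4 × 2 = 56
Modes with RPN ≥ 139: FM01 (630), FM02 (210), FM03 (288), FM04 (160) → 4.

4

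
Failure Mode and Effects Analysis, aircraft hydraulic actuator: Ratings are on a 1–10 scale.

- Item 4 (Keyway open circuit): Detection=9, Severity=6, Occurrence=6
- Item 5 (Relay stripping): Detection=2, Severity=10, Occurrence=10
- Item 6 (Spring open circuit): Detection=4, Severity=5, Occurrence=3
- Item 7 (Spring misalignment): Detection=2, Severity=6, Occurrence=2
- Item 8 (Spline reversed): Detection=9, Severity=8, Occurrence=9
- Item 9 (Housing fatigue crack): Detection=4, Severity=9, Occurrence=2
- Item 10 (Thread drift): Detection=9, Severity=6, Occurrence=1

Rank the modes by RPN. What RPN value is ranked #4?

RPN = Severity × Occurrence × Detection:
  Item 4: 6 × 6 × 9 = 324
  Item 5: 10 × 10 × 2 = 200
  Item 6: 5 × 3 × 4 = 60
  Item 7: 6 × 2 × 2 = 24
  Item 8: 8 × 9 × 9 = 648
  Item 9: 9 × 2 × 4 = 72
  Item 10: 6 × 1 × 9 = 54
Sorted descending: 648, 324, 200, 72, 60, 54, 24.
The fourth-highest RPN is 72 (Item 9).

72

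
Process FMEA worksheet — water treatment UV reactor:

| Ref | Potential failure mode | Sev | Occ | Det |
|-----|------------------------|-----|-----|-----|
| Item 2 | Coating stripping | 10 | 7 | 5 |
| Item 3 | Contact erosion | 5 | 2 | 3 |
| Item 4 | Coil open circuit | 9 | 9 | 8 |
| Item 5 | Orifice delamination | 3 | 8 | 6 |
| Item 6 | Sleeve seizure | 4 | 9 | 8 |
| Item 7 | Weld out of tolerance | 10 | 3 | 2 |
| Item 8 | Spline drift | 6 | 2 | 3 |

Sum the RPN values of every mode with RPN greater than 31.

1526

RPN = Severity × Occurrence × Detection:
  Item 2: 10 × 7 × 5 = 350
  Item 3: 5 × 2 × 3 = 30
  Item 4: 9 × 9 × 8 = 648
  Item 5: 3 × 8 × 6 = 144
  Item 6: 4 × 9 × 8 = 288
  Item 7: 10 × 3 × 2 = 60
  Item 8: 6 × 2 × 3 = 36
RPN > 31: Item 2 (350), Item 4 (648), Item 5 (144), Item 6 (288), Item 7 (60), Item 8 (36).
Sum: 350 + 648 + 144 + 288 + 60 + 36 = 1526.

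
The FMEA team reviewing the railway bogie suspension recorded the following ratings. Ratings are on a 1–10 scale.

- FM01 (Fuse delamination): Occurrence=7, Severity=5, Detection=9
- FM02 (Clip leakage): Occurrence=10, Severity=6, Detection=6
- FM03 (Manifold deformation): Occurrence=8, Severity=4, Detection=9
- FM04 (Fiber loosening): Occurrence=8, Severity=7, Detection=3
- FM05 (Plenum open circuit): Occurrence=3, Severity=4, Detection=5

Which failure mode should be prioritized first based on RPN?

RPN = Severity × Occurrence × Detection:
  FM01: 5 × 7 × 9 = 315
  FM02: 6 × 10 × 6 = 360
  FM03: 4 × 8 × 9 = 288
  FM04: 7 × 8 × 3 = 168
  FM05: 4 × 3 × 5 = 60
Highest RPN is 360 → FM02.

FM02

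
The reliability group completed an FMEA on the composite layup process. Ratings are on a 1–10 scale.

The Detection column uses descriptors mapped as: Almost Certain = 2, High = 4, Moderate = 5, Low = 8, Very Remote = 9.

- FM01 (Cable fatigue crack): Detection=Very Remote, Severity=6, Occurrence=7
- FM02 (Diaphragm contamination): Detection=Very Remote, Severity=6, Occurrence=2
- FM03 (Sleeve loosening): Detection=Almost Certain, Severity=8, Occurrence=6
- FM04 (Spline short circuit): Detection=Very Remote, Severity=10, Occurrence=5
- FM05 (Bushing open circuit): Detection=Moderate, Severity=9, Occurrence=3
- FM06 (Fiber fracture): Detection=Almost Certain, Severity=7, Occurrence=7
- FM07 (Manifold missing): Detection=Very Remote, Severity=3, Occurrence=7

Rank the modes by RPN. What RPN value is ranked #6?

RPN = Severity × Occurrence × Detection:
  FM01: 6 × 7 × 9 = 378
  FM02: 6 × 2 × 9 = 108
  FM03: 8 × 6 × 2 = 96
  FM04: 10 × 5 × 9 = 450
  FM05: 9 × 3 × 5 = 135
  FM06: 7 × 7 × 2 = 98
  FM07: 3 × 7 × 9 = 189
Sorted descending: 450, 378, 189, 135, 108, 98, 96.
The sixth-highest RPN is 98 (FM06).

98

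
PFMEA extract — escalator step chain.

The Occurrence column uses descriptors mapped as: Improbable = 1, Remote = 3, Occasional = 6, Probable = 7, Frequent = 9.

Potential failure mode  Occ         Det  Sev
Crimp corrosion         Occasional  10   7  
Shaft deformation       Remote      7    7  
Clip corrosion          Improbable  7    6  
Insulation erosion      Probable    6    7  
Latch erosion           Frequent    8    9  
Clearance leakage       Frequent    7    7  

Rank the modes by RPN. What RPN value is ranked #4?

294

RPN = Severity × Occurrence × Detection:
  Crimp corrosion: 7 × 6 × 10 = 420
  Shaft deformation: 7 × 3 × 7 = 147
  Clip corrosion: 6 × 1 × 7 = 42
  Insulation erosion: 7 × 7 × 6 = 294
  Latch erosion: 9 × 9 × 8 = 648
  Clearance leakage: 7 × 9 × 7 = 441
Sorted descending: 648, 441, 420, 294, 147, 42.
The fourth-highest RPN is 294 (Insulation erosion).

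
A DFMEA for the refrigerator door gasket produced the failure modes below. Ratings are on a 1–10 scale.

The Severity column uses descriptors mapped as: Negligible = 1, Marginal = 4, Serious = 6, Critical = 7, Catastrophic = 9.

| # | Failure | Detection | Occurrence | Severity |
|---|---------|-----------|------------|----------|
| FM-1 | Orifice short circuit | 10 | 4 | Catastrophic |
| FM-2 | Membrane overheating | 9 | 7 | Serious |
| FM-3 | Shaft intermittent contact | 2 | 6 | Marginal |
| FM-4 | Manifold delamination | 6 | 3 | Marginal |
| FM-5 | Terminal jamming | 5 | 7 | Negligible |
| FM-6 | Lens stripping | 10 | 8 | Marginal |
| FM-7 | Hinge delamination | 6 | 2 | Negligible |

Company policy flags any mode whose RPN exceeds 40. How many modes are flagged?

5

RPN = Severity × Occurrence × Detection:
  FM-1: 9 × 4 × 10 = 360
  FM-2: 6 × 7 × 9 = 378
  FM-3: 4 × 6 × 2 = 48
  FM-4: 4 × 3 × 6 = 72
  FM-5: 1 × 7 × 5 = 35
  FM-6: 4 × 8 × 10 = 320
  FM-7: 1 × 2 × 6 = 12
Modes with RPN > 40: FM-1 (360), FM-2 (378), FM-3 (48), FM-4 (72), FM-6 (320) → 5.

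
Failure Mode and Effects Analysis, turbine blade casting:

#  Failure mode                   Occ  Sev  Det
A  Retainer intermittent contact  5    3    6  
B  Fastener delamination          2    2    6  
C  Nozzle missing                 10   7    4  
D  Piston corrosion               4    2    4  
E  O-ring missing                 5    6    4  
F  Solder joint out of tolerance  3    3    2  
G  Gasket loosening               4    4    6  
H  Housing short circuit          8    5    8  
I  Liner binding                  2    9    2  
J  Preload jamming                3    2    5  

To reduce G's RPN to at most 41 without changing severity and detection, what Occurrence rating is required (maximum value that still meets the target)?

G: S=4, O=4, D=6 → current RPN = 96.
Fixed product = 24. Need 24 × O ≤ 41, so O ≤ 41/24 = 1.71.
Maximum integer Occurrence rating = 1 (gives RPN 24; O=2 would give 48 > 41).

1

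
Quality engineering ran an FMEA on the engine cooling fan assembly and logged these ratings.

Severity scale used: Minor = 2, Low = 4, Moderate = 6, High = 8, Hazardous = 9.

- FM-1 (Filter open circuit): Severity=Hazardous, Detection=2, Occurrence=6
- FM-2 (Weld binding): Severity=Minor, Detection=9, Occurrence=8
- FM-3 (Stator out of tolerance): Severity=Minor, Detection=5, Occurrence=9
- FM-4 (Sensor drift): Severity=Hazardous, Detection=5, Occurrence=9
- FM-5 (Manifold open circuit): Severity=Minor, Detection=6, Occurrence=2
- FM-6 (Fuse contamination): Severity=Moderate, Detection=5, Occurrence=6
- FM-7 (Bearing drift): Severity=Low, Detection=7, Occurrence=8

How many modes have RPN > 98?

5

RPN = Severity × Occurrence × Detection:
  FM-1: 9 × 6 × 2 = 108
  FM-2: 2 × 8 × 9 = 144
  FM-3: 2 × 9 × 5 = 90
  FM-4: 9 × 9 × 5 = 405
  FM-5: 2 × 2 × 6 = 24
  FM-6: 6 × 6 × 5 = 180
  FM-7: 4 × 8 × 7 = 224
Modes with RPN > 98: FM-1 (108), FM-2 (144), FM-4 (405), FM-6 (180), FM-7 (224) → 5.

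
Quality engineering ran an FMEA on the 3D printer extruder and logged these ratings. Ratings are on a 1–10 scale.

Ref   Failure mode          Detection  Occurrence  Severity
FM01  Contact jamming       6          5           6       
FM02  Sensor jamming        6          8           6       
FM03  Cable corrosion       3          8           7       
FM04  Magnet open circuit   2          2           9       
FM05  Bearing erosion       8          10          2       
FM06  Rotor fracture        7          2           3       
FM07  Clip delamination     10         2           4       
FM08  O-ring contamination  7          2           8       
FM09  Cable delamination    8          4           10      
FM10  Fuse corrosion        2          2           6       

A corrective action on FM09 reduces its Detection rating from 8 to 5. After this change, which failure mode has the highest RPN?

FM02

RPN = Severity × Occurrence × Detection:
  FM01: 6 × 5 × 6 = 180
  FM02: 6 × 8 × 6 = 288
  FM03: 7 × 8 × 3 = 168
  FM04: 9 × 2 × 2 = 36
  FM05: 2 × 10 × 8 = 160
  FM06: 3 × 2 × 7 = 42
  FM07: 4 × 2 × 10 = 80
  FM08: 8 × 2 × 7 = 112
  FM09: 10 × 4 × 8 = 320
  FM10: 6 × 2 × 2 = 24
After action: FM09 → 10 × 4 × 5 = 200.
Revised RPNs: FM02=288, FM09=200, FM01=180, FM03=168, FM05=160, FM08=112, FM07=80, FM06=42, FM04=36, FM10=24.
Highest is now FM02 (288).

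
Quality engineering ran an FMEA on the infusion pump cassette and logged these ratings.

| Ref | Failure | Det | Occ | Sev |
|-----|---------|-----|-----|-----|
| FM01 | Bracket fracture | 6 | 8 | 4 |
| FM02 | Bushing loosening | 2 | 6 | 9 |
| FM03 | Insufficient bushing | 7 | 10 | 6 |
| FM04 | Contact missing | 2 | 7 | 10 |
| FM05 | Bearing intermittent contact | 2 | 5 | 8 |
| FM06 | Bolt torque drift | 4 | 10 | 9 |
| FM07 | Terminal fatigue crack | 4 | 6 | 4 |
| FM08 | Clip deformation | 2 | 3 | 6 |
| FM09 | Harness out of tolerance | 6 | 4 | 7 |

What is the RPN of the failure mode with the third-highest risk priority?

192

RPN = Severity × Occurrence × Detection:
  FM01: 4 × 8 × 6 = 192
  FM02: 9 × 6 × 2 = 108
  FM03: 6 × 10 × 7 = 420
  FM04: 10 × 7 × 2 = 140
  FM05: 8 × 5 × 2 = 80
  FM06: 9 × 10 × 4 = 360
  FM07: 4 × 6 × 4 = 96
  FM08: 6 × 3 × 2 = 36
  FM09: 7 × 4 × 6 = 168
Sorted descending: 420, 360, 192, 168, 140, 108, 96, 80, 36.
The third-highest RPN is 192 (FM01).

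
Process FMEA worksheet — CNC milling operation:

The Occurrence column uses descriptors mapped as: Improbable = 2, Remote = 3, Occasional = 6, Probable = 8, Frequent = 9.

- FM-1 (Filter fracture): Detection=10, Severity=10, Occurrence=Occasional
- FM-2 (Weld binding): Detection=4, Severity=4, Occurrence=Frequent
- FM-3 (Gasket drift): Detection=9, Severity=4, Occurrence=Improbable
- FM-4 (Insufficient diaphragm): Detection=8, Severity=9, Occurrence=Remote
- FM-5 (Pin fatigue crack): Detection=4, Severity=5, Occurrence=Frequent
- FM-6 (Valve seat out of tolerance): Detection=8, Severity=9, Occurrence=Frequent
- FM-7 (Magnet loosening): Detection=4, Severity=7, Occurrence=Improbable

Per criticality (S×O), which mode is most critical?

FM-6

Criticality = Severity × Occurrence:
  FM-1: 10 × 6 = 60
  FM-2: 4 × 9 = 36
  FM-3: 4 × 2 = 8
  FM-4: 9 × 3 = 27
  FM-5: 5 × 9 = 45
  FM-6: 9 × 9 = 81
  FM-7: 7 × 2 = 14
Highest criticality is 81 → FM-6.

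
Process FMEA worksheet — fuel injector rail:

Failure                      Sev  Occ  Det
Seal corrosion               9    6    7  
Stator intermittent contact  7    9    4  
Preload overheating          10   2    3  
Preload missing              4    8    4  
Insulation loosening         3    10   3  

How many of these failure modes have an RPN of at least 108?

RPN = Severity × Occurrence × Detection:
  Seal corrosion: 9 × 6 × 7 = 378
  Stator intermittent contact: 7 × 9 × 4 = 252
  Preload overheating: 10 × 2 × 3 = 60
  Preload missing: 4 × 8 × 4 = 128
  Insulation loosening: 3 × 10 × 3 = 90
Modes with RPN ≥ 108: Seal corrosion (378), Stator intermittent contact (252), Preload missing (128) → 3.

3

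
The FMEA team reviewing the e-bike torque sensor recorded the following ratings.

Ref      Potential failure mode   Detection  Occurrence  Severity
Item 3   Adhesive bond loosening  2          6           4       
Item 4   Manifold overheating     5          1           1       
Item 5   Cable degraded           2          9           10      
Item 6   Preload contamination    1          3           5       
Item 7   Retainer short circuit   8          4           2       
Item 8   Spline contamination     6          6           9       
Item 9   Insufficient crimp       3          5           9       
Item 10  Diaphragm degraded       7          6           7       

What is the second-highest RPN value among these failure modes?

RPN = Severity × Occurrence × Detection:
  Item 3: 4 × 6 × 2 = 48
  Item 4: 1 × 1 × 5 = 5
  Item 5: 10 × 9 × 2 = 180
  Item 6: 5 × 3 × 1 = 15
  Item 7: 2 × 4 × 8 = 64
  Item 8: 9 × 6 × 6 = 324
  Item 9: 9 × 5 × 3 = 135
  Item 10: 7 × 6 × 7 = 294
Sorted descending: 324, 294, 180, 135, 64, 48, 15, 5.
The second-highest RPN is 294 (Item 10).

294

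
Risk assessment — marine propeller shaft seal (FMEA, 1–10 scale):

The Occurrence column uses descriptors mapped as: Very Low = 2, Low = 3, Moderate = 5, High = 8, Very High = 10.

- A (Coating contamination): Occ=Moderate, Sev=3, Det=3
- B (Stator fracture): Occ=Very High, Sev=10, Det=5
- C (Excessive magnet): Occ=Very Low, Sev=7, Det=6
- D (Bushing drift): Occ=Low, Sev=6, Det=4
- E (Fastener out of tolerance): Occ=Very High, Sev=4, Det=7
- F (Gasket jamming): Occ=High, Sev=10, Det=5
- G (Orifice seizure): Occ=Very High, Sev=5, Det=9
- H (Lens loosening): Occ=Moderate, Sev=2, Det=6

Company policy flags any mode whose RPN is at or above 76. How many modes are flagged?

5

RPN = Severity × Occurrence × Detection:
  A: 3 × 5 × 3 = 45
  B: 10 × 10 × 5 = 500
  C: 7 × 2 × 6 = 84
  D: 6 × 3 × 4 = 72
  E: 4 × 10 × 7 = 280
  F: 10 × 8 × 5 = 400
  G: 5 × 10 × 9 = 450
  H: 2 × 5 × 6 = 60
Modes with RPN ≥ 76: B (500), C (84), E (280), F (400), G (450) → 5.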